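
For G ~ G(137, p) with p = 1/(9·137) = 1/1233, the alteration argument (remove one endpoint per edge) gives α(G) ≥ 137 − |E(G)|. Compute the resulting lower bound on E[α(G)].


E[|E(G)|] = C(137, 2)·p = 9316 · (1/1233) = 68/9.
E[α(G)] ≥ n − E[|E(G)|] = 137 − 68/9 = 1165/9.
Numerically: ≈ 129.444.
(This is only a lower bound; the true E[α(G)] may be larger.)

E[α(G)] ≥ 1165/9 ≈ 129.444.


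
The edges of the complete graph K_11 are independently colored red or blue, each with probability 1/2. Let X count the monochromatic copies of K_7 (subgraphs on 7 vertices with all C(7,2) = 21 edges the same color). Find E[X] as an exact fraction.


Let X = Σ_S X_S over the C(11, 7) = 330 subsets S of size 7, where X_S = 1 if the K_7 on S is monochromatic.
For a fixed S, the K_7 on S has C(7, 2) = 21 edges. P[all 21 edges red] = (1/2)^21, and likewise for blue, so P[monochromatic] = 2·(1/2)^21 = 2^{1 − 21} = 1/1048576.
By linearity: E[X] = C(11, 7) · 2^{1 − 21} = 330 · 1/1048576 = 165/524288.
Numerically: E[X] ≈ 0.000.

E[X] = C(11,7)·2^(1−C(7,2)) = 165/524288 ≈ 0.000.


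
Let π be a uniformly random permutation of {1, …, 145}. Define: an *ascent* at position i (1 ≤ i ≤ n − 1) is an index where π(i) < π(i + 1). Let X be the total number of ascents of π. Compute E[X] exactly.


Write X = Σ X_I over i = 1, …, 144, with X_I the indicator of one ascent.
There are 144 indicators.
For each fixed i, the pair (π(i), π(i+1)) is a uniformly random ordered pair of distinct values from {1, …, 145}; by symmetry P[π(i) < π(i+1)] = 1/2.
By linearity: E[X] = 144 · (1/2) = (145 − 1) · (1/2) = 72 ≈ 72.000.

E[X] = 72 = 72.000.


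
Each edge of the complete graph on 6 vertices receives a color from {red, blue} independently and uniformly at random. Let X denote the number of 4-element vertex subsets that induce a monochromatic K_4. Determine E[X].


Let X = Σ_S X_S over the C(6, 4) = 15 subsets S of size 4, where X_S = 1 if the K_4 on S is monochromatic.
For a fixed S, the K_4 on S has C(4, 2) = 6 edges. P[all 6 edges red] = (1/2)^6, and likewise for blue, so P[monochromatic] = 2·(1/2)^6 = 2^{1 − 6} = 1/32.
Summing: E[X] = C(6, 4) · 2^{1 − 6} = 15 · 1/32 = 15/32.
Numerically: E[X] ≈ 0.46875.

E[X] = C(6,4)·2^(1−C(4,2)) = 15/32 ≈ 0.46875.


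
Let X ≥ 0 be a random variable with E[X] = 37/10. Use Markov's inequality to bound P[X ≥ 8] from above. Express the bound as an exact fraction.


μ = E[X] = 37/10, a = 8.
Markov: P[X ≥ 8] ≤ μ/a = (37/10)/8 = 37/80.
Numerically: ≈ 0.463.
(Since a = 8 > μ = 3.700, the bound 37/80 is < 1 and informative.)

P[X ≥ 8] ≤ 37/80 ≈ 0.463.


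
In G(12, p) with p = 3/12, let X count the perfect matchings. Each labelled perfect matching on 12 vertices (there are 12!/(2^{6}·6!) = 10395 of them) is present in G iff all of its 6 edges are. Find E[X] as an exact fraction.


K_12 has 12!/(2^{6}·6!) = 10395 labelled perfect matchings.
For each such perfect matching H, let X_H = 1 if all 6 edges of H are present in G. Then P[X_H = 1] = p^{6} = (1/4)^{6} = 1/4096.
By linearity: E[X] = Σ_H E[X_H] = 10395 · p^{6} = 10395 · 1/4096 = 10395/4096.
Numerically: E[X] ≈ 2.54.

E[X] = 10395 · (1/4)^{6} = 10395/4096 ≈ 2.54.


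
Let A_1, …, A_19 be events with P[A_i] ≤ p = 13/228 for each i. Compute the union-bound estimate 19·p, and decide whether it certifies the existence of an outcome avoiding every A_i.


Union bound: P[∪_{i=1}^{19} A_i] ≤ Σ_i P[A_i] ≤ 19·p = 19·(13/228) = 13/12.
Numerically: 13/12 ≈ 1.0833.
Is 13/12 < 1? NO.
Since the bound 13/12 is ≥ 1, the union bound is uninformative here; it does NOT by itself certify existence.

19·p = 13/12 ≈ 1.0833; existence NOT certified by the union bound.


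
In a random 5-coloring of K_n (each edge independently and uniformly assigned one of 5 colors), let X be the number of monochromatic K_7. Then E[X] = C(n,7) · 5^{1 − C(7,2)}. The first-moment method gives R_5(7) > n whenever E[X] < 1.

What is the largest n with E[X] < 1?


We need C(n, 7) · 5^{1 − 21} < 1, i.e. C(n, 7) < 5^{21 − 1} = 95367431640625.
Check values of n near the boundary:
  n = 337: C(337, 7) = 91989916924632; 91989916924632 < 95367431640625? YES
  n = 338: C(338, 7) = 93935323022736; 93935323022736 < 95367431640625? YES
  n = 339: C(339, 7) = 95915887062372; 95915887062372 < 95367431640625? NO
  n = 340: C(340, 7) = 97932136940560; 97932136940560 < 95367431640625? NO
  n = 341: C(341, 7) = 99984606876440; 99984606876440 < 95367431640625? NO
The largest n with C(n, 7) < 95367431640625 is n = 338 (where E[X] = 93935323022736/95367431640625 ≈ 0.98498). Hence R_5(7) > 338, i.e. R_5(7) ≥ 339.

Largest n = 338; hence R_5(7) > 338.


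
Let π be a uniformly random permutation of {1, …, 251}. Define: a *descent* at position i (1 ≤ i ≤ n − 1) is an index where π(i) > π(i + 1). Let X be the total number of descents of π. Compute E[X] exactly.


Write X = Σ X_I over i = 1, …, 250, with X_I the indicator of one descent.
There are 250 indicators.
For each fixed i, the pair (π(i), π(i+1)) is a uniformly random ordered pair of distinct values from {1, …, 251}; by symmetry P[π(i) > π(i+1)] = 1/2.
By linearity: E[X] = 250 · (1/2) = (251 − 1) · (1/2) = 125 ≈ 125.00000.

E[X] = 125 = 125.00000.


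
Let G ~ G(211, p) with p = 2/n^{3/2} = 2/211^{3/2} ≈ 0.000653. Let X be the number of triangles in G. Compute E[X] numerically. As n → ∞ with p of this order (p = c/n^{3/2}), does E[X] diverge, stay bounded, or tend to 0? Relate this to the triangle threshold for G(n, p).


Number of potential triangles: C(211, 3) = 1543465.
Each occurs with probability p³ ≈ (0.000653)³ ≈ 2.77855e-10.
By linearity: E[X] = C(211, 3)·p³ ≈ 1543465 · 2.77855e-10 ≈ 0.000.
Since α = 3/2 > 1, p = c/n^{3/2} = o(1/n) is below the triangle threshold p ~ 1/n. Asymptotically E[X] ~ (c³/6)·n^{3(1−α)} = (2³/6)·n^{-1.5} → 0, so by Markov's inequality G has no triangles w.h.p.

E[X] ≈ 0.000; in regime p = Θ(1/n^{3/2}) E[X] tends to 0 (below the triangle threshold p ~ 1/n).


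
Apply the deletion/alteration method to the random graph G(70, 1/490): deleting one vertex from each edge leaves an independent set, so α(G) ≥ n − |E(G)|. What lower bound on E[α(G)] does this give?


E[|E(G)|] = C(70, 2)·p = 2415 · (1/490) = 69/14.
E[α(G)] ≥ n − E[|E(G)|] = 70 − 69/14 = 911/14.
Numerically: ≈ 65.0714.
(This is only a lower bound; the true E[α(G)] may be larger.)

E[α(G)] ≥ 911/14 ≈ 65.0714.


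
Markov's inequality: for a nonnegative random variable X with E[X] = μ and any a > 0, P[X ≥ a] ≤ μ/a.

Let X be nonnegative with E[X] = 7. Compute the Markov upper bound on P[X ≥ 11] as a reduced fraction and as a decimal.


μ = E[X] = 7, a = 11.
Markov: P[X ≥ 11] ≤ μ/a = (7)/11 = 7/11.
Numerically: ≈ 0.6364.
(Since a = 11 > μ = 7.0000, the bound 7/11 is < 1 and informative.)

P[X ≥ 11] ≤ 7/11 ≈ 0.6364.


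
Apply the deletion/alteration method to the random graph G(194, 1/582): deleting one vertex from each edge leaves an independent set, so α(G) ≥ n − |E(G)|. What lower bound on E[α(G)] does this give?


E[|E(G)|] = C(194, 2)·p = 18721 · (1/582) = 193/6.
E[α(G)] ≥ n − E[|E(G)|] = 194 − 193/6 = 971/6.
Numerically: ≈ 161.83333.
(This is only a lower bound; the true E[α(G)] may be larger.)

E[α(G)] ≥ 971/6 ≈ 161.83333.


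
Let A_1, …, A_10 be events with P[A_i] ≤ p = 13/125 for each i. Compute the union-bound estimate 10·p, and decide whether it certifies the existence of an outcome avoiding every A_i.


Union bound: P[∪_{i=1}^{10} A_i] ≤ Σ_i P[A_i] ≤ 10·p = 10·(13/125) = 26/25.
Numerically: 26/25 ≈ 1.040000.
Is 26/25 < 1? NO.
Since the bound 26/25 is ≥ 1, the union bound is uninformative here; it does NOT by itself certify existence.

10·p = 26/25 ≈ 1.040000; existence NOT certified by the union bound.


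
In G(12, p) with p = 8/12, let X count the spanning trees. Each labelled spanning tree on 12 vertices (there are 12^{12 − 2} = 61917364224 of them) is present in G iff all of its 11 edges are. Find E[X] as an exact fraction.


K_12 has 12^{12 − 2} = 61917364224 labelled spanning trees.
For each such spanning tree H, let X_H = 1 if all 11 edges of H are present in G. Then P[X_H = 1] = p^{11} = (2/3)^{11} = 2048/177147.
By linearity: E[X] = Σ_H E[X_H] = 61917364224 · p^{11} = 61917364224 · 2048/177147 = 2147483648/3.
Numerically: E[X] ≈ 7.1583e+08.

E[X] = 61917364224 · (2/3)^{11} = 2147483648/3 ≈ 7.1583e+08.


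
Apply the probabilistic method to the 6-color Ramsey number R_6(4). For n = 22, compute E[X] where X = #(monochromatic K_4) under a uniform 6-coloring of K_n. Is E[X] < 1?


E[X] = C(22, 4) · 6^{1 − 6} = 7315 · 6^{−5} = 7315/7776.
As a reduced fraction: E[X] = 7315/7776 ≈ 0.940715.
Is E[X] < 1? YES.
Since E[X] < 1, there exists a 6-coloring of K_{22} with no monochromatic K_4; hence R_6(4) > 22.

E[X] = 7315/7776 ≈ 0.940715; E[X] < 1, so R_6(4) > 22.


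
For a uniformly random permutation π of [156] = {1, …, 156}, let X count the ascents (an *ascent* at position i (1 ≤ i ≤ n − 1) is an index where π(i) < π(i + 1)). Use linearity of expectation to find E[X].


Write X = Σ X_I over i = 1, …, 155, with X_I the indicator of one ascent.
There are 155 indicators.
For each fixed i, the pair (π(i), π(i+1)) is a uniformly random ordered pair of distinct values from {1, …, 156}; by symmetry P[π(i) < π(i+1)] = 1/2.
By linearity: E[X] = 155 · (1/2) = (156 − 1) · (1/2) = 155/2 ≈ 77.500.

E[X] = 155/2 = 77.500.


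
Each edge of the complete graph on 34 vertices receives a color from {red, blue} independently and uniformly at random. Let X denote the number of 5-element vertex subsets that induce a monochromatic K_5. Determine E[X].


Let X = Σ_S X_S over the C(34, 5) = 278256 subsets S of size 5, where X_S = 1 if the K_5 on S is monochromatic.
For a fixed S, the K_5 on S has C(5, 2) = 10 edges. P[all 10 edges red] = (1/2)^10, and likewise for blue, so P[monochromatic] = 2·(1/2)^10 = 2^{1 − 10} = 1/512.
Summing: E[X] = C(34, 5) · 2^{1 − 10} = 278256 · 1/512 = 17391/32.
Numerically: E[X] ≈ 543.468750.

E[X] = C(34,5)·2^(1−C(5,2)) = 17391/32 ≈ 543.468750.


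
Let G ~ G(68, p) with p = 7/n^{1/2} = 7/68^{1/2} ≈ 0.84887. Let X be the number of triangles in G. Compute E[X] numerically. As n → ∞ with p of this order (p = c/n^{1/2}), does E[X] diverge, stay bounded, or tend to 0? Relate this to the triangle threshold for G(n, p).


Number of potential triangles: C(68, 3) = 50116.
Each occurs with probability p³ ≈ (0.84887)³ ≈ 6.1168911e-01.
By linearity: E[X] = C(68, 3)·p³ ≈ 50116 · 6.1168911e-01 ≈ 30655.41159.
Since α = 1/2 < 1, p = c/n^{1/2} ≫ 1/n is above the triangle threshold p ~ 1/n. Asymptotically E[X] ~ (c³/6)·n^{3(1−α)} = (7³/6)·n^{1.5} → ∞; triangles are abundant w.h.p.

E[X] ≈ 30655.41159; in regime p = Θ(1/n^{1/2}) E[X] diverges (above the triangle threshold p ~ 1/n).


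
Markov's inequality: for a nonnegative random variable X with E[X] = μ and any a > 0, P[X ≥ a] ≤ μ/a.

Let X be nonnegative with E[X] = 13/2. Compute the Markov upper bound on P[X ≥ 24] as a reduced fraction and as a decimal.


μ = E[X] = 13/2, a = 24.
Markov: P[X ≥ 24] ≤ μ/a = (13/2)/24 = 13/48.
Numerically: ≈ 0.270833.
(Since a = 24 > μ = 6.500000, the bound 13/48 is < 1 and informative.)

P[X ≥ 24] ≤ 13/48 ≈ 0.270833.


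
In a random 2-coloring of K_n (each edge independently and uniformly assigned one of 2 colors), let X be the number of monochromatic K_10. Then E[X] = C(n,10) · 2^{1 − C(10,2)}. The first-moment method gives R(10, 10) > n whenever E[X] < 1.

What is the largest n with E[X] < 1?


We need C(n, 10) · 2^{1 − 45} < 1, i.e. C(n, 10) < 2^{45 − 1} = 17592186044416.
Check values of n near the boundary:
  n = 95: C(95, 10) = 10104934117421; 10104934117421 < 17592186044416? YES
  n = 96: C(96, 10) = 11279926456656; 11279926456656 < 17592186044416? YES
  n = 97: C(97, 10) = 12576469727536; 12576469727536 < 17592186044416? YES
  n = 98: C(98, 10) = 14005614014756; 14005614014756 < 17592186044416? YES
  n = 99: C(99, 10) = 15579278510796; 15579278510796 < 17592186044416? YES
  n = 100: C(100, 10) = 17310309456440; 17310309456440 < 17592186044416? YES
  n = 101: C(101, 10) = 19212541264840; 19212541264840 < 17592186044416? NO
The largest n with C(n, 10) < 17592186044416 is n = 100 (where E[X] = 2163788682055/2199023255552 ≈ 0.98398). Hence R(10, 10) > 100, i.e. R(10, 10) ≥ 101.

Largest n = 100; hence R(10, 10) > 100.


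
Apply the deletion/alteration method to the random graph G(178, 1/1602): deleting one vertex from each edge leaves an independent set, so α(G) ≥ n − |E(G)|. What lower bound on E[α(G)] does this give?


E[|E(G)|] = C(178, 2)·p = 15753 · (1/1602) = 59/6.
E[α(G)] ≥ n − E[|E(G)|] = 178 − 59/6 = 1009/6.
Numerically: ≈ 168.16667.
(This is only a lower bound; the true E[α(G)] may be larger.)

E[α(G)] ≥ 1009/6 ≈ 168.16667.


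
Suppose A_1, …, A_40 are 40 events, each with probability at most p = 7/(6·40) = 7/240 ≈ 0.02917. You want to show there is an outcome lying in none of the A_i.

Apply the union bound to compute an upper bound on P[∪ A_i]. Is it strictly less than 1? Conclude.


Union bound: P[∪_{i=1}^{40} A_i] ≤ Σ_i P[A_i] ≤ 40·p = 40·(7/240) = 7/6.
Numerically: 7/6 ≈ 1.16667.
Is 7/6 < 1? NO.
Since the bound 7/6 is ≥ 1, the union bound is uninformative here; it does NOT by itself certify existence.

40·p = 7/6 ≈ 1.16667; existence NOT certified by the union bound.


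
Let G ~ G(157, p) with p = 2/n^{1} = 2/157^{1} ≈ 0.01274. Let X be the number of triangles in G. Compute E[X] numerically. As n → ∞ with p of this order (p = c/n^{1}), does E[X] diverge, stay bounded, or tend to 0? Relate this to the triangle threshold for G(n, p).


Number of potential triangles: C(157, 3) = 632710.
Each occurs with probability p³ ≈ (0.01274)³ ≈ 2.067241e-06.
By linearity: E[X] = C(157, 3)·p³ ≈ 632710 · 2.067241e-06 ≈ 1.3080.
Here α = 1, so p = 2/n is exactly at the triangle threshold p ~ 1/n. Asymptotically E[X] → c³/6 = 2³/6 = 4/3 ≈ 1.3333, a bounded constant. In this regime the triangle count is asymptotically Poisson(c³/6).

E[X] ≈ 1.3080; in regime p = Θ(1/n^{1}) E[X] stays bounded (at the triangle threshold p ~ 1/n).


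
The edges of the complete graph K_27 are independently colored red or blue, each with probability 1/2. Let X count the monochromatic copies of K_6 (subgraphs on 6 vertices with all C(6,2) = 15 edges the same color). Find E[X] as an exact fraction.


Let X = Σ_S X_S over the C(27, 6) = 296010 subsets S of size 6, where X_S = 1 if the K_6 on S is monochromatic.
For a fixed S, the K_6 on S has C(6, 2) = 15 edges. P[all 15 edges red] = (1/2)^15, and likewise for blue, so P[monochromatic] = 2·(1/2)^15 = 2^{1 − 15} = 1/16384.
By linearity: E[X] = C(27, 6) · 2^{1 − 15} = 296010 · 1/16384 = 148005/8192.
Numerically: E[X] ≈ 18.067.

E[X] = C(27,6)·2^(1−C(6,2)) = 148005/8192 ≈ 18.067.


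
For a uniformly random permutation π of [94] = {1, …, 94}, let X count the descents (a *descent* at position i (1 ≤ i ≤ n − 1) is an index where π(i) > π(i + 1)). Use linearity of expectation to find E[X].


Write X = Σ X_I over i = 1, …, 93, with X_I the indicator of one descent.
There are 93 indicators.
For each fixed i, the pair (π(i), π(i+1)) is a uniformly random ordered pair of distinct values from {1, …, 94}; by symmetry P[π(i) > π(i+1)] = 1/2.
By linearity: E[X] = 93 · (1/2) = (94 − 1) · (1/2) = 93/2 ≈ 46.500000.

E[X] = 93/2 = 46.500000.


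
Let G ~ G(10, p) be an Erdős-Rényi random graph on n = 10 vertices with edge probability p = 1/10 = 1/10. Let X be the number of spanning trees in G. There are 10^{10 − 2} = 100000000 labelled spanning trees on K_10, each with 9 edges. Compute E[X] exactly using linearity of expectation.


K_10 has 10^{10 − 2} = 100000000 labelled spanning trees.
For each such spanning tree H, let X_H = 1 if all 9 edges of H are present in G. Then P[X_H = 1] = p^{9} = (1/10)^{9} = 1/1000000000.
By linearity of expectation: E[X] = Σ_H E[X_H] = 100000000 · p^{9} = 100000000 · 1/1000000000 = 1/10.
Numerically: E[X] ≈ 0.1.

E[X] = 100000000 · (1/10)^{9} = 1/10 ≈ 0.1.


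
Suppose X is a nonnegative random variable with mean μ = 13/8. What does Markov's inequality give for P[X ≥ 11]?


μ = E[X] = 13/8, a = 11.
Markov: P[X ≥ 11] ≤ μ/a = (13/8)/11 = 13/88.
Numerically: ≈ 0.14773.
(Since a = 11 > μ = 1.62500, the bound 13/88 is < 1 and informative.)

P[X ≥ 11] ≤ 13/88 ≈ 0.14773.


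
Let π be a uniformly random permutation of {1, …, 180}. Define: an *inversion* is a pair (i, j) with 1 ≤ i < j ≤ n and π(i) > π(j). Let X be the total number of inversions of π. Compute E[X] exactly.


Write X = Σ X_I over the C(180, 2) = 16110 pairs i < j, with X_I the indicator of one inversion.
There are 16110 indicators.
For each fixed pair i < j, the values π(i) and π(j) are two distinct elements of {1, …, 180} in uniformly random order; by symmetry P[π(i) > π(j)] = 1/2.
By linearity: E[X] = 16110 · (1/2) = C(180, 2) · (1/2) = 16110/2 = 8055 ≈ 8055.000000.

E[X] = 8055 = 8055.000000.


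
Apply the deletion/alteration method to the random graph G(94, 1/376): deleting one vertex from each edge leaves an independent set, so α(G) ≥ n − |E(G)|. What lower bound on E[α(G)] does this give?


E[|E(G)|] = C(94, 2)·p = 4371 · (1/376) = 93/8.
E[α(G)] ≥ n − E[|E(G)|] = 94 − 93/8 = 659/8.
Numerically: ≈ 82.375000.
(This is only a lower bound; the true E[α(G)] may be larger.)

E[α(G)] ≥ 659/8 ≈ 82.375000.


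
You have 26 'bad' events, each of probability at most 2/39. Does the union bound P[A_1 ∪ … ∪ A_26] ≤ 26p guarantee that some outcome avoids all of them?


Union bound: P[∪_{i=1}^{26} A_i] ≤ Σ_i P[A_i] ≤ 26·p = 26·(2/39) = 4/3.
Numerically: 4/3 ≈ 1.33333.
Is 4/3 < 1? NO.
Since the bound 4/3 is ≥ 1, the union bound is uninformative here; it does NOT by itself certify existence.

26·p = 4/3 ≈ 1.33333; existence NOT certified by the union bound.


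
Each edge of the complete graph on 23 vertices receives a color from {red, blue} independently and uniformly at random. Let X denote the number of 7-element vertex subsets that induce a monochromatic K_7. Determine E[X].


Let X = Σ_S X_S over the C(23, 7) = 245157 subsets S of size 7, where X_S = 1 if the K_7 on S is monochromatic.
For a fixed S, the K_7 on S has C(7, 2) = 21 edges. P[all 21 edges red] = (1/2)^21, and likewise for blue, so P[monochromatic] = 2·(1/2)^21 = 2^{1 − 21} = 1/1048576.
Summing: E[X] = C(23, 7) · 2^{1 − 21} = 245157 · 1/1048576 = 245157/1048576.
Numerically: E[X] ≈ 0.23380.

E[X] = C(23,7)·2^(1−C(7,2)) = 245157/1048576 ≈ 0.23380.


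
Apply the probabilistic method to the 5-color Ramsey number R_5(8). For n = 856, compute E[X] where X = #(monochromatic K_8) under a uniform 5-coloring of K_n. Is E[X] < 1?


E[X] = C(856, 8) · 5^{1 − 28} = 6918660634157180775 · 5^{−27} = 6918660634157180775/7450580596923828125.
As a reduced fraction: E[X] = 276746425366287231/298023223876953125 ≈ 0.9286.
Is E[X] < 1? YES.
Since E[X] < 1, there exists a 5-coloring of K_{856} with no monochromatic K_8; hence R_5(8) > 856.

E[X] = 276746425366287231/298023223876953125 ≈ 0.9286; E[X] < 1, so R_5(8) > 856.


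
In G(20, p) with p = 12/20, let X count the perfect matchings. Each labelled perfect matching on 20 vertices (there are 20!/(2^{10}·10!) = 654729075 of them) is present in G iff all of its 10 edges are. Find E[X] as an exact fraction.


K_20 has 20!/(2^{10}·10!) = 654729075 labelled perfect matchings.
For each such perfect matching H, let X_H = 1 if all 10 edges of H are present in G. Then P[X_H = 1] = p^{10} = (3/5)^{10} = 59049/9765625.
By linearity: E[X] = Σ_H E[X_H] = 654729075 · p^{10} = 654729075 · 59049/9765625 = 1546443885987/390625.
Numerically: E[X] ≈ 3.96e+06.

E[X] = 654729075 · (3/5)^{10} = 1546443885987/390625 ≈ 3.96e+06.


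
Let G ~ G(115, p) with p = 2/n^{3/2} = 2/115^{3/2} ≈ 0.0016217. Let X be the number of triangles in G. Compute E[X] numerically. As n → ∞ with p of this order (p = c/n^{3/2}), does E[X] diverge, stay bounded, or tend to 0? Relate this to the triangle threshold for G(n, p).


Number of potential triangles: C(115, 3) = 246905.
Each occurs with probability p³ ≈ (0.0016217)³ ≈ 4.2653012e-09.
By linearity: E[X] = C(115, 3)·p³ ≈ 246905 · 4.2653012e-09 ≈ 0.00105.
Since α = 3/2 > 1, p = c/n^{3/2} = o(1/n) is below the triangle threshold p ~ 1/n. Asymptotically E[X] ~ (c³/6)·n^{3(1−α)} = (2³/6)·n^{-1.5} → 0, so by Markov's inequality G has no triangles w.h.p.

E[X] ≈ 0.00105; in regime p = Θ(1/n^{3/2}) E[X] tends to 0 (below the triangle threshold p ~ 1/n).


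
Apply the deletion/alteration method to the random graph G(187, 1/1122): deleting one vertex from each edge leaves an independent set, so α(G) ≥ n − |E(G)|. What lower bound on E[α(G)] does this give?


E[|E(G)|] = C(187, 2)·p = 17391 · (1/1122) = 31/2.
E[α(G)] ≥ n − E[|E(G)|] = 187 − 31/2 = 343/2.
Numerically: ≈ 171.5000.
(This is only a lower bound; the true E[α(G)] may be larger.)

E[α(G)] ≥ 343/2 ≈ 171.5000.


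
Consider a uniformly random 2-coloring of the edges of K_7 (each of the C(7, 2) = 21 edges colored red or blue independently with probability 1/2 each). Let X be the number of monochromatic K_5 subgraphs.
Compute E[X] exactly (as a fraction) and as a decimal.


Let X = Σ_S X_S over the C(7, 5) = 21 subsets S of size 5, where X_S = 1 if the K_5 on S is monochromatic.
For a fixed S, the K_5 on S has C(5, 2) = 10 edges. P[all 10 edges red] = (1/2)^10, and likewise for blue, so P[monochromatic] = 2·(1/2)^10 = 2^{1 − 10} = 1/512.
Summing: E[X] = C(7, 5) · 2^{1 − 10} = 21 · 1/512 = 21/512.
Numerically: E[X] ≈ 0.041.

E[X] = C(7,5)·2^(1−C(5,2)) = 21/512 ≈ 0.041.


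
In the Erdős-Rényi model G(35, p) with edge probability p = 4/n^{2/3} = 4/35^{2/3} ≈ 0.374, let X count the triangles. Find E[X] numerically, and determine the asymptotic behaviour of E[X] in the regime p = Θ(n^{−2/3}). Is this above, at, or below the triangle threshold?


Number of potential triangles: C(35, 3) = 6545.
Each occurs with probability p³ ≈ (0.374)³ ≈ 5.22449e-02.
By linearity: E[X] = C(35, 3)·p³ ≈ 6545 · 5.22449e-02 ≈ 341.943.
Since α = 2/3 < 1, p = c/n^{2/3} ≫ 1/n is above the triangle threshold p ~ 1/n. Asymptotically E[X] ~ (c³/6)·n^{3(1−α)} = (4³/6)·n^{1} → ∞; triangles are abundant w.h.p.

E[X] ≈ 341.943; in regime p = Θ(1/n^{2/3}) E[X] diverges (above the triangle threshold p ~ 1/n).


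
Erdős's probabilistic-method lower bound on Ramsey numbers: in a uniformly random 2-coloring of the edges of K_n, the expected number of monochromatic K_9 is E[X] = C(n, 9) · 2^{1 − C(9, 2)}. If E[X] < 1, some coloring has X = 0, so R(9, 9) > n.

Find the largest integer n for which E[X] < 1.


We need C(n, 9) · 2^{1 − 36} < 1, i.e. C(n, 9) < 2^{36 − 1} = 34359738368.
Check values of n near the boundary:
  n = 63: C(63, 9) = 23667689815; 23667689815 < 34359738368? YES
  n = 64: C(64, 9) = 27540584512; 27540584512 < 34359738368? YES
  n = 65: C(65, 9) = 31966749880; 31966749880 < 34359738368? YES
  n = 66: C(66, 9) = 37014131440; 37014131440 < 34359738368? NO
  n = 67: C(67, 9) = 42757703560; 42757703560 < 34359738368? NO
The largest n with C(n, 9) < 34359738368 is n = 65 (where E[X] = 3995843735/4294967296 ≈ 0.9303549). Hence R(9, 9) > 65, i.e. R(9, 9) ≥ 66.

Largest n = 65; hence R(9, 9) > 65.


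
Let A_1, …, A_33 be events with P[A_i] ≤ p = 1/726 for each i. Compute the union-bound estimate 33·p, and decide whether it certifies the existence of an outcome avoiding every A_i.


Union bound: P[∪_{i=1}^{33} A_i] ≤ Σ_i P[A_i] ≤ 33·p = 33·(1/726) = 1/22.
Numerically: 1/22 ≈ 0.045.
Is 1/22 < 1? YES.
Since P[∪ A_i] ≤ 1/22 < 1, the complement has P[∩ A_i^c] ≥ 1 − 1/22 = 21/22 > 0, so some outcome avoids every A_i.

33·p = 1/22 ≈ 0.045; existence CERTIFIED by the union bound.


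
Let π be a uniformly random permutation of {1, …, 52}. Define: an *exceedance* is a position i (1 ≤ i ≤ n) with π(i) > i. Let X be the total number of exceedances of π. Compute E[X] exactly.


Write X = Σ_{i=1}^{52} X_i, where X_i = 1_{π(i) > i}.
For each fixed i, π(i) is uniform over {1, …, 52} (marginal of a uniform permutation), so P[π(i) > i] = (n − i)/n. Summing: Σ_{i=1}^{52} (n − i)/n = (0 + 1 + … + 51)/52 = 52(52 − 1)/(2·52) = (52 − 1)/2.
Hence E[X] = Σ_{i=1}^{52} (52 − i)/52 = 51/2 ≈ 25.5000.

E[X] = 51/2 = 25.5000.


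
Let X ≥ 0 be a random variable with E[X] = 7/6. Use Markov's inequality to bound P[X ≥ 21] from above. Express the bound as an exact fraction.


μ = E[X] = 7/6, a = 21.
Markov: P[X ≥ 21] ≤ μ/a = (7/6)/21 = 1/18.
Numerically: ≈ 0.056.
(Since a = 21 > μ = 1.167, the bound 1/18 is < 1 and informative.)

P[X ≥ 21] ≤ 1/18 ≈ 0.056.


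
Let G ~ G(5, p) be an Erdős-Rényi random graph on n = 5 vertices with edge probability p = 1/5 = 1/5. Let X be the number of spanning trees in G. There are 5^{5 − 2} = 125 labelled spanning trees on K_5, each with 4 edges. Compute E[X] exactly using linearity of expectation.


K_5 has 5^{5 − 2} = 125 labelled spanning trees.
For each such spanning tree H, let X_H = 1 if all 4 edges of H are present in G. Then P[X_H = 1] = p^{4} = (1/5)^{4} = 1/625.
Summing the indicators: E[X] = Σ_H E[X_H] = 125 · p^{4} = 125 · 1/625 = 1/5.
Numerically: E[X] ≈ 0.2.

E[X] = 125 · (1/5)^{4} = 1/5 ≈ 0.2.


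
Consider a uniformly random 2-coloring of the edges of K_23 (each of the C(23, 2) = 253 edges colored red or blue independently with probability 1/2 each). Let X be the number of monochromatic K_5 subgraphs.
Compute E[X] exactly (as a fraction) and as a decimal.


Let X = Σ_S X_S over the C(23, 5) = 33649 subsets S of size 5, where X_S = 1 if the K_5 on S is monochromatic.
For a fixed S, the K_5 on S has C(5, 2) = 10 edges. P[all 10 edges red] = (1/2)^10, and likewise for blue, so P[monochromatic] = 2·(1/2)^10 = 2^{1 − 10} = 1/512.
By linearity: E[X] = C(23, 5) · 2^{1 − 10} = 33649 · 1/512 = 33649/512.
Numerically: E[X] ≈ 65.72070.

E[X] = C(23,5)·2^(1−C(5,2)) = 33649/512 ≈ 65.72070.


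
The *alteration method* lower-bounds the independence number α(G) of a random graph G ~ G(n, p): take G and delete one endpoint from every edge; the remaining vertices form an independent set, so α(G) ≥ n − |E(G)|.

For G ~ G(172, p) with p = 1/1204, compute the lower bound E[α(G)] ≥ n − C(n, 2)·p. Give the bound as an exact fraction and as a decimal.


E[|E(G)|] = C(172, 2)·p = 14706 · (1/1204) = 171/14.
E[α(G)] ≥ n − E[|E(G)|] = 172 − 171/14 = 2237/14.
Numerically: ≈ 159.786.
(This is only a lower bound; the true E[α(G)] may be larger.)

E[α(G)] ≥ 2237/14 ≈ 159.786.


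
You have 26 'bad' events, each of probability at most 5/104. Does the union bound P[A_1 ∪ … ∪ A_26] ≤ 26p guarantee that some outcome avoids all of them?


Union bound: P[∪_{i=1}^{26} A_i] ≤ Σ_i P[A_i] ≤ 26·p = 26·(5/104) = 5/4.
Numerically: 5/4 ≈ 1.2500000.
Is 5/4 < 1? NO.
Since the bound 5/4 is ≥ 1, the union bound is uninformative here; it does NOT by itself certify existence.

26·p = 5/4 ≈ 1.2500000; existence NOT certified by the union bound.


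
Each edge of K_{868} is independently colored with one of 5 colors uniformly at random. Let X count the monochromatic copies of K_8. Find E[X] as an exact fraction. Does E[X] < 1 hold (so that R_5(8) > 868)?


E[X] = C(868, 8) · 5^{1 − 28} = 7737261125902834428 · 5^{−27} = 7737261125902834428/7450580596923828125.
As a reduced fraction: E[X] = 7737261125902834428/7450580596923828125 ≈ 1.03848.
Is E[X] < 1? NO.
Since E[X] ≥ 1, the first-moment bound is inconclusive at n = 868; it does NOT by itself certify R_5(8) > 868.

E[X] = 7737261125902834428/7450580596923828125 ≈ 1.03848; E[X] ≥ 1; first-moment method inconclusive here.


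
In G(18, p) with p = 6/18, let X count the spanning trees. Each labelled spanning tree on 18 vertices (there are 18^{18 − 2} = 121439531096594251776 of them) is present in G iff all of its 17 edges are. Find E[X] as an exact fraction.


K_18 has 18^{18 − 2} = 121439531096594251776 labelled spanning trees.
For each such spanning tree H, let X_H = 1 if all 17 edges of H are present in G. Then P[X_H = 1] = p^{17} = (1/3)^{17} = 1/129140163.
By linearity of expectation: E[X] = Σ_H E[X_H] = 121439531096594251776 · p^{17} = 121439531096594251776 · 1/129140163 = 940369969152.
Numerically: E[X] ≈ 9.4e+11.

E[X] = 121439531096594251776 · (1/3)^{17} = 940369969152 ≈ 9.4e+11.


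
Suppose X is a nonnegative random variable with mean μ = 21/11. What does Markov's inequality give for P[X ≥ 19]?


μ = E[X] = 21/11, a = 19.
Markov: P[X ≥ 19] ≤ μ/a = (21/11)/19 = 21/209.
Numerically: ≈ 0.10048.
(Since a = 19 > μ = 1.90909, the bound 21/209 is < 1 and informative.)

P[X ≥ 19] ≤ 21/209 ≈ 0.10048.


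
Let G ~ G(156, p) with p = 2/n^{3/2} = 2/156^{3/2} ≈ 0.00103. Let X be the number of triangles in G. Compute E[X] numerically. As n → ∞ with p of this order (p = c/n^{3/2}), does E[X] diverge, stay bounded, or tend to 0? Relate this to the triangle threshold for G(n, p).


Number of potential triangles: C(156, 3) = 620620.
Each occurs with probability p³ ≈ (0.00103)³ ≈ 1.08151e-09.
By linearity: E[X] = C(156, 3)·p³ ≈ 620620 · 1.08151e-09 ≈ 0.001.
Since α = 3/2 > 1, p = c/n^{3/2} = o(1/n) is below the triangle threshold p ~ 1/n. Asymptotically E[X] ~ (c³/6)·n^{3(1−α)} = (2³/6)·n^{-1.5} → 0, so by Markov's inequality G has no triangles w.h.p.

E[X] ≈ 0.001; in regime p = Θ(1/n^{3/2}) E[X] tends to 0 (below the triangle threshold p ~ 1/n).


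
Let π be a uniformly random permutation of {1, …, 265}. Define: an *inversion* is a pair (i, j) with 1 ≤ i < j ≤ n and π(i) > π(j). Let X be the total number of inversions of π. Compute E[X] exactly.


Write X = Σ X_I over the C(265, 2) = 34980 pairs i < j, with X_I the indicator of one inversion.
There are 34980 indicators.
For each fixed pair i < j, the values π(i) and π(j) are two distinct elements of {1, …, 265} in uniformly random order; by symmetry P[π(i) > π(j)] = 1/2.
By linearity: E[X] = 34980 · (1/2) = C(265, 2) · (1/2) = 34980/2 = 17490 ≈ 17490.00000.

E[X] = 17490 = 17490.00000.


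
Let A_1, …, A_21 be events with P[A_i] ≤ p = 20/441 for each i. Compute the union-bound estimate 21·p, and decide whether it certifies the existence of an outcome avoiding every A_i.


Union bound: P[∪_{i=1}^{21} A_i] ≤ Σ_i P[A_i] ≤ 21·p = 21·(20/441) = 20/21.
Numerically: 20/21 ≈ 0.952.
Is 20/21 < 1? YES.
Since P[∪ A_i] ≤ 20/21 < 1, the complement has P[∩ A_i^c] ≥ 1 − 20/21 = 1/21 > 0, so some outcome avoids every A_i.

21·p = 20/21 ≈ 0.952; existence CERTIFIED by the union bound.


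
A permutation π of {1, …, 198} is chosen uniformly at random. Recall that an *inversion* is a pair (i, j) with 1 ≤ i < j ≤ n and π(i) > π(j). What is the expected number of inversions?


Write X = Σ X_I over the C(198, 2) = 19503 pairs i < j, with X_I the indicator of one inversion.
There are 19503 indicators.
For each fixed pair i < j, the values π(i) and π(j) are two distinct elements of {1, …, 198} in uniformly random order; by symmetry P[π(i) > π(j)] = 1/2.
By linearity: E[X] = 19503 · (1/2) = C(198, 2) · (1/2) = 19503/2 = 19503/2 ≈ 9751.5000.

E[X] = 19503/2 = 9751.5000.


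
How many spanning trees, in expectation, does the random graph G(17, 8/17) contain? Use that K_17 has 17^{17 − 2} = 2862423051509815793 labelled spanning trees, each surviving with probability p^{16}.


K_17 has 17^{17 − 2} = 2862423051509815793 labelled spanning trees.
For each such spanning tree H, let X_H = 1 if all 16 edges of H are present in G. Then P[X_H = 1] = p^{16} = (8/17)^{16} = 281474976710656/48661191875666868481.
Summing the indicators: E[X] = Σ_H E[X_H] = 2862423051509815793 · p^{16} = 2862423051509815793 · 281474976710656/48661191875666868481 = 281474976710656/17.
Numerically: E[X] ≈ 1.65574e+13.

E[X] = 2862423051509815793 · (8/17)^{16} = 281474976710656/17 ≈ 1.65574e+13.


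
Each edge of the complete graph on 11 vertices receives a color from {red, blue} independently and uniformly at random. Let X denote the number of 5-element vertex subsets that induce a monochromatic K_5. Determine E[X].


Let X = Σ_S X_S over the C(11, 5) = 462 subsets S of size 5, where X_S = 1 if the K_5 on S is monochromatic.
For a fixed S, the K_5 on S has C(5, 2) = 10 edges. P[all 10 edges red] = (1/2)^10, and likewise for blue, so P[monochromatic] = 2·(1/2)^10 = 2^{1 − 10} = 1/512.
Summing: E[X] = C(11, 5) · 2^{1 − 10} = 462 · 1/512 = 231/256.
Numerically: E[X] ≈ 0.902344.

E[X] = C(11,5)·2^(1−C(5,2)) = 231/256 ≈ 0.902344.


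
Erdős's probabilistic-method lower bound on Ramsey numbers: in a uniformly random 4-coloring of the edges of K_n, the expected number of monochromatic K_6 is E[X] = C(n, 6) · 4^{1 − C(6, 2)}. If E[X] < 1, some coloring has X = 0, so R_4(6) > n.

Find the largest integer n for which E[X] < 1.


We need C(n, 6) · 4^{1 − 15} < 1, i.e. C(n, 6) < 4^{15 − 1} = 268435456.
Check values of n near the boundary:
  n = 77: C(77, 6) = 237093780; 237093780 < 268435456? YES
  n = 78: C(78, 6) = 256851595; 256851595 < 268435456? YES
  n = 79: C(79, 6) = 277962685; 277962685 < 268435456? NO
  n = 80: C(80, 6) = 300500200; 300500200 < 268435456? NO
The largest n with C(n, 6) < 268435456 is n = 78 (where E[X] = 256851595/268435456 ≈ 0.956847). Hence R_4(6) > 78, i.e. R_4(6) ≥ 79.

Largest n = 78; hence R_4(6) > 78.


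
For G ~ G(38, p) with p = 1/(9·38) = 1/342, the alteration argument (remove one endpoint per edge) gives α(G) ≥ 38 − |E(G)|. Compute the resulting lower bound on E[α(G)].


E[|E(G)|] = C(38, 2)·p = 703 · (1/342) = 37/18.
E[α(G)] ≥ n − E[|E(G)|] = 38 − 37/18 = 647/18.
Numerically: ≈ 35.944444.
(This is only a lower bound; the true E[α(G)] may be larger.)

E[α(G)] ≥ 647/18 ≈ 35.944444.


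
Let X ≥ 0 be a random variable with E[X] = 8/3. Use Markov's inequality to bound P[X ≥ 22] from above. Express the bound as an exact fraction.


μ = E[X] = 8/3, a = 22.
Markov: P[X ≥ 22] ≤ μ/a = (8/3)/22 = 4/33.
Numerically: ≈ 0.12121.
(Since a = 22 > μ = 2.66667, the bound 4/33 is < 1 and informative.)

P[X ≥ 22] ≤ 4/33 ≈ 0.12121.


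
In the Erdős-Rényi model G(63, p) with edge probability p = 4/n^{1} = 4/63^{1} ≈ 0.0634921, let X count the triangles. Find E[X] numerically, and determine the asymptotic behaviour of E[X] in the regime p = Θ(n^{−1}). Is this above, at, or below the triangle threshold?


Number of potential triangles: C(63, 3) = 39711.
Each occurs with probability p³ ≈ (0.0634921)³ ≈ 2.55951881e-04.
By linearity: E[X] = C(63, 3)·p³ ≈ 39711 · 2.55951881e-04 ≈ 10.164105.
Here α = 1, so p = 4/n is exactly at the triangle threshold p ~ 1/n. Asymptotically E[X] → c³/6 = 4³/6 = 32/3 ≈ 10.666667, a bounded constant. In this regime the triangle count is asymptotically Poisson(c³/6).

E[X] ≈ 10.164105; in regime p = Θ(1/n^{1}) E[X] stays bounded (at the triangle threshold p ~ 1/n).


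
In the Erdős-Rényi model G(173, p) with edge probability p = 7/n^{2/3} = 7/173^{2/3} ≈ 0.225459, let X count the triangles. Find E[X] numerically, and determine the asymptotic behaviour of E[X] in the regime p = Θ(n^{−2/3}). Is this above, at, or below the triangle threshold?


Number of potential triangles: C(173, 3) = 848046.
Each occurs with probability p³ ≈ (0.225459)³ ≈ 1.14604564e-02.
By linearity: E[X] = C(173, 3)·p³ ≈ 848046 · 1.14604564e-02 ≈ 9718.994220.
Since α = 2/3 < 1, p = c/n^{2/3} ≫ 1/n is above the triangle threshold p ~ 1/n. Asymptotically E[X] ~ (c³/6)·n^{3(1−α)} = (7³/6)·n^{1} → ∞; triangles are abundant w.h.p.

E[X] ≈ 9718.994220; in regime p = Θ(1/n^{2/3}) E[X] diverges (above the triangle threshold p ~ 1/n).


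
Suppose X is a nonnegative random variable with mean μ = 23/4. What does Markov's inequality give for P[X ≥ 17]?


μ = E[X] = 23/4, a = 17.
Markov: P[X ≥ 17] ≤ μ/a = (23/4)/17 = 23/68.
Numerically: ≈ 0.338235.
(Since a = 17 > μ = 5.750000, the bound 23/68 is < 1 and informative.)

P[X ≥ 17] ≤ 23/68 ≈ 0.338235.


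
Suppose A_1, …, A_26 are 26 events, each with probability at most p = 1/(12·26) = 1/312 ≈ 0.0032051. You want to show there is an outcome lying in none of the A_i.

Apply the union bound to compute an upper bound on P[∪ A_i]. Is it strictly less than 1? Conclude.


Union bound: P[∪_{i=1}^{26} A_i] ≤ Σ_i P[A_i] ≤ 26·p = 26·(1/312) = 1/12.
Numerically: 1/12 ≈ 0.0833333.
Is 1/12 < 1? YES.
Since P[∪ A_i] ≤ 1/12 < 1, the complement has P[∩ A_i^c] ≥ 1 − 1/12 = 11/12 > 0, so some outcome avoids every A_i.

26·p = 1/12 ≈ 0.0833333; existence CERTIFIED by the union bound.


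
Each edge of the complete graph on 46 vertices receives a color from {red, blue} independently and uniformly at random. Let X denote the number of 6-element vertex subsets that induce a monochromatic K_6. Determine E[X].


Let X = Σ_S X_S over the C(46, 6) = 9366819 subsets S of size 6, where X_S = 1 if the K_6 on S is monochromatic.
For a fixed S, the K_6 on S has C(6, 2) = 15 edges. P[all 15 edges red] = (1/2)^15, and likewise for blue, so P[monochromatic] = 2·(1/2)^15 = 2^{1 − 15} = 1/16384.
By linearity: E[X] = C(46, 6) · 2^{1 − 15} = 9366819 · 1/16384 = 9366819/16384.
Numerically: E[X] ≈ 571.705261.

E[X] = C(46,6)·2^(1−C(6,2)) = 9366819/16384 ≈ 571.705261.


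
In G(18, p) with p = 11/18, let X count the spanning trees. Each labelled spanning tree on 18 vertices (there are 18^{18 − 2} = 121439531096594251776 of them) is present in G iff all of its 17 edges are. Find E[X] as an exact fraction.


K_18 has 18^{18 − 2} = 121439531096594251776 labelled spanning trees.
For each such spanning tree H, let X_H = 1 if all 17 edges of H are present in G. Then P[X_H = 1] = p^{17} = (11/18)^{17} = 505447028499293771/2185911559738696531968.
Summing the indicators: E[X] = Σ_H E[X_H] = 121439531096594251776 · p^{17} = 121439531096594251776 · 505447028499293771/2185911559738696531968 = 505447028499293771/18.
Numerically: E[X] ≈ 2.81e+16.

E[X] = 121439531096594251776 · (11/18)^{17} = 505447028499293771/18 ≈ 2.81e+16.


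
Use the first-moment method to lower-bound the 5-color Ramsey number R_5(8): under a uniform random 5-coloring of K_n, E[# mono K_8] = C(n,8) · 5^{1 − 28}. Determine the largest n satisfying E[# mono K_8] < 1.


We need C(n, 8) · 5^{1 − 28} < 1, i.e. C(n, 8) < 5^{28 − 1} = 7450580596923828125.
Check values of n near the boundary:
  n = 859: C(859, 8) = 7115855595170747139; 7115855595170747139 < 7450580596923828125? YES
  n = 860: C(860, 8) = 7182671140665308145; 7182671140665308145 < 7450580596923828125? YES
  n = 861: C(861, 8) = 7250034996615275865; 7250034996615275865 < 7450580596923828125? YES
  n = 862: C(862, 8) = 7317951015318931845; 7317951015318931845 < 7450580596923828125? YES
  n = 863: C(863, 8) = 7386423071602617757; 7386423071602617757 < 7450580596923828125? YES
  n = 864: C(864, 8) = 7455455062926006708; 7455455062926006708 < 7450580596923828125? NO
  n = 865: C(865, 8) = 7525050909487743060; 7525050909487743060 < 7450580596923828125? NO
  n = 866: C(866, 8) = 7595214554331451620; 7595214554331451620 < 7450580596923828125? NO
The largest n with C(n, 8) < 7450580596923828125 is n = 863 (where E[X] = 7386423071602617757/7450580596923828125 ≈ 0.991389). Hence R_5(8) > 863, i.e. R_5(8) ≥ 864.

Largest n = 863; hence R_5(8) > 863.
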